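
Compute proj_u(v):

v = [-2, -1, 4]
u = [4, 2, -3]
v·u = (-2)(4) + (-1)(2) + (4)(-3) = -22
u·u = (4)² + (2)² + (-3)² = 29
proj_u(v) = (v·u / u·u) × u = (-22/29) × u

proj_u(v) = [-88/29, -44/29, 66/29]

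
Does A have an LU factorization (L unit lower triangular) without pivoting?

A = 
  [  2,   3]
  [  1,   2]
Yes.
A[1,1] = 2 ≠ 0, so Gaussian elimination proceeds without a row swap: multiplier ℓ₂₁ = (1)/(2) = 1/2, and U[2,2] = 2 - (1/2)(3) = 1/2.
L = 
  [  1,   0]
  [1/2,   1]
U = 
  [  2,   3]
  [  0, 1/2]
Check row 2 of LU: [(1/2)(2), (1/2)(3) + (1/2)] = [1, 2] = row 2 of A ✓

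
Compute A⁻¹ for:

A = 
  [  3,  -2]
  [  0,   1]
det(A) = (3)(1) - (-2)(0) = 3
For a 2×2 matrix, A⁻¹ = (1/det(A)) · [[d, -b], [-c, a]]
    = (1/3) · [[1, 2], [0, 3]]

A⁻¹ = 
  [1/3, 2/3]
  [  0,   1]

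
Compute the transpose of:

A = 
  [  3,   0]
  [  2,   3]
Aᵀ = 
  [  3,   2]
  [  0,   3]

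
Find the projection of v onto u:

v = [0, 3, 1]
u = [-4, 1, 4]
v·u = (0)(-4) + (3)(1) + (1)(4) = 7
u·u = (-4)² + (1)² + (4)² = 33
proj_u(v) = (v·u / u·u) × u = (7/33) × u

proj_u(v) = [-28/33, 7/33, 28/33]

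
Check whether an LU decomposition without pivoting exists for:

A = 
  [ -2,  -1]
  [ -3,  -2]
Yes.
A[1,1] = -2 ≠ 0, so Gaussian elimination proceeds without a row swap: multiplier ℓ₂₁ = (-3)/(-2) = 3/2, and U[2,2] = -2 - (3/2)(-1) = -1/2.
L = 
  [  1,   0]
  [3/2,   1]
U = 
  [  -2,   -1]
  [   0, -1/2]
Check row 2 of LU: [(3/2)(-2), (3/2)(-1) + (-1/2)] = [-3, -2] = row 2 of A ✓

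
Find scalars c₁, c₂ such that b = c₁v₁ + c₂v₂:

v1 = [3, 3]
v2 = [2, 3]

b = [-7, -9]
c1 = -1, c2 = -2

b = -1·v1 + -2·v2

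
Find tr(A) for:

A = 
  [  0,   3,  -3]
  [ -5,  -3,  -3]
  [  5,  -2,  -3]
-6

tr(A) = 0 + -3 + -3 = -6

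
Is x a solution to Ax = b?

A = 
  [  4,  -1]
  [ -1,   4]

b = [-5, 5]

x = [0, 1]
No

Ax = [-1, 4] ≠ b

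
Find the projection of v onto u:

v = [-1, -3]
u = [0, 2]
proj_u(v) = [0, -3]

v·u = (-1)(0) + (-3)(2) = -6
u·u = (0)² + (2)² = 4
proj_u(v) = (v·u / u·u) × u = (-6/4) × u = (-3/2) × u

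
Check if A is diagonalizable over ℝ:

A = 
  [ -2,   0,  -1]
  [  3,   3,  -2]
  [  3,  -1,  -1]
No

Characteristic polynomial: det(λI - A) = λ³ - 6λ - 22
By the rational root theorem any rational root is an integer dividing 22; none of those is a root, so p(λ) has no rational roots and hence (being an irreducible cubic) no repeated roots.
Discriminant of the cubic: Δ = -12204
Δ < 0 ⇒ one real eigenvalue and a complex-conjugate pair: λ ≈ 3.504, -1.752 + 1.791i, -1.752 - 1.791i
Has complex eigenvalues (not diagonalizable over ℝ).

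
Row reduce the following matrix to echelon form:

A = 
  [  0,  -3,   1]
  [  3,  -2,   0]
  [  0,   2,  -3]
Row operations:
Swap R1 ↔ R2
R3 → R3 + (2/3)·R2

Resulting echelon form:
REF = 
  [   3,   -2,    0]
  [   0,   -3,    1]
  [   0,    0, -7/3]

Rank = 3 (number of non-zero pivot rows).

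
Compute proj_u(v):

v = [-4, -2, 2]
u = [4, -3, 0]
proj_u(v) = [-8/5, 6/5, 0]

v·u = (-4)(4) + (-2)(-3) + (2)(0) = -10
u·u = (4)² + (-3)² + (0)² = 25
proj_u(v) = (v·u / u·u) × u = (-10/25) × u = (-2/5) × u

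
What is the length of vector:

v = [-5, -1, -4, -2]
6.782

||v||₂ = √((-5)² + (-1)² + (-4)² + (-2)²) = √46 = 6.782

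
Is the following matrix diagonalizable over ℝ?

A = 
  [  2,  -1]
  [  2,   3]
No

tr(A) = 5, det(A) = 8
Characteristic polynomial: λ² - tr(A)λ + det(A) = λ² - 5λ + 8
λ² - 5λ + 8 = 0  ⇒  λ = (5 ± √((-5)² - 4·(8)))/2 = (5 ± √(-7))/2
  = (5 + i√7)/2,  (5 - i√7)/2
Eigenvalues: (5 + i√7)/2, (5 - i√7)/2  (≈ 2.5 + 1.323i, 2.5 - 1.323i)
Has complex eigenvalues (not diagonalizable over ℝ).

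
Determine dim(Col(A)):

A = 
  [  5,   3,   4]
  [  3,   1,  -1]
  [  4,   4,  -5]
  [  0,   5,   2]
dim(Col(A)) = 3

Row reduce:
R2 → R2 - (3/5)·R1
R3 → R3 - (4/5)·R1
R3 → R3 + (2)·R2
R4 → R4 + (25/4)·R2
R4 → R4 - (77/60)·R3
REF = 
  [    5,     3,     4]
  [    0,  -4/5, -17/5]
  [    0,     0,   -15]
  [    0,     0,     0]
Pivot columns: 1, 2, 3 → 3 pivots.
dim(Col(A)) = number of pivot columns = 3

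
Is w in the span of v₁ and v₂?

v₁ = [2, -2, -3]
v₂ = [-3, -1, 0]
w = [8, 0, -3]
Yes

Form the augmented matrix and row-reduce:
[v₁|v₂|w] = 
  [  2,  -3,   8]
  [ -2,  -1,   0]
  [ -3,   0,  -3]
R2 → R2 + (1)·R1
R3 → R3 + (3/2)·R1
R3 → R3 - (9/8)·R2
REF = 
  [  2,  -3,   8]
  [  0,  -4,   8]
  [  0,   0,   0]

No row of the form [0 0 | nonzero], so the system is consistent. Back-substitution gives c₁ = 1, c₂ = -2: w = (1)·v₁ + (-2)·v₂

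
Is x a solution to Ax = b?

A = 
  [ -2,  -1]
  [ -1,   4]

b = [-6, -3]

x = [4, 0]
No

Ax = [-8, -4] ≠ b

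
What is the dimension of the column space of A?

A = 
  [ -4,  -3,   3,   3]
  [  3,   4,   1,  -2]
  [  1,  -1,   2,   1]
Row reduce:
R2 → R2 + (3/4)·R1
R3 → R3 + (1/4)·R1
R3 → R3 + (1)·R2
REF = 
  [  -4,   -3,    3,    3]
  [   0,  7/4, 13/4,  1/4]
  [   0,    0,    6,    2]
Pivot columns: 1, 2, 3 → 3 pivots.
dim(Col(A)) = number of pivot columns = 3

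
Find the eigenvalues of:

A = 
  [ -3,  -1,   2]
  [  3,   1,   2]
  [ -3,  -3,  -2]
λ = -2, -1 + i√11, -1 - i√11  (≈ -2, -1 + 3.317i, -1 - 3.317i)

Characteristic polynomial: det(λI - A) = λ³ + 4λ² + 16λ + 24
Testing integer divisors of the constant term: p(-2) = 0, so (λ + 2) is a factor:
p(λ) = (λ + 2)(λ² + 2λ + 12)
λ² + 2λ + 12 = 0  ⇒  λ = (-2 ± √((2)² - 4·(12)))/2 = (-2 ± √(-44))/2
  = -1 + i√11,  -1 - i√11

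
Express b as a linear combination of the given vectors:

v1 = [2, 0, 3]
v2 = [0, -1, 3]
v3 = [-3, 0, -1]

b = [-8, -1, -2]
c1 = -1, c2 = 1, c3 = 2

b = -1·v1 + 1·v2 + 2·v3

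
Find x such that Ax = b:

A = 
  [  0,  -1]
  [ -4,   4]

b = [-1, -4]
x = [2, 1]

Row reduce the augmented matrix [A|b]:
Swap R1 ↔ R2
REF = 
  [ -4,   4,  -4]
  [  0,  -1,  -1]

Back-substitution:
x₂ = (-1) / (-1) = 1
x₁ = (-4 - (4)(1)) / (-4) = 2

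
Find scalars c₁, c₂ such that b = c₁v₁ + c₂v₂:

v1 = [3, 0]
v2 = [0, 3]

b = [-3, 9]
c1 = -1, c2 = 3

b = -1·v1 + 3·v2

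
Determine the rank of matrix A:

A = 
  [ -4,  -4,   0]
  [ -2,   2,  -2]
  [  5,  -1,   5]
Row reduce:
R2 → R2 - (1/2)·R1
R3 → R3 + (5/4)·R1
R3 → R3 + (3/2)·R2
REF = 
  [ -4,  -4,   0]
  [  0,   4,  -2]
  [  0,   0,   2]
Pivot columns: 1, 2, 3 → 3 pivots.

rank(A) = 3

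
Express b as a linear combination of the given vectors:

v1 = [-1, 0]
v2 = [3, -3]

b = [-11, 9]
c1 = 2, c2 = -3

b = 2·v1 + -3·v2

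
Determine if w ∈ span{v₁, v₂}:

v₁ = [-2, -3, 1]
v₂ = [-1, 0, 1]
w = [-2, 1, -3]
No

Form the augmented matrix and row-reduce:
[v₁|v₂|w] = 
  [ -2,  -1,  -2]
  [ -3,   0,   1]
  [  1,   1,  -3]
R2 → R2 - (3/2)·R1
R3 → R3 + (1/2)·R1
R3 → R3 - (1/3)·R2
REF = 
  [   -2,    -1,    -2]
  [    0,   3/2,     4]
  [    0,     0, -16/3]

Row 3 reads [0 0 | -16/3], i.e. 0 = -16/3, so the system is inconsistent and w ∉ span{v₁, v₂}.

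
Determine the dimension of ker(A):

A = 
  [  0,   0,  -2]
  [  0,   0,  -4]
nullity(A) = 2

Row reduce:
R2 → R2 - (2)·R1
REF = 
  [  0,   0,  -2]
  [  0,   0,   0]
Pivot columns: 3 → 1 pivot.
rank(A) = 1, so nullity(A) = 3 - 1 = 2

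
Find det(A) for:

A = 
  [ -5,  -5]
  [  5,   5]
For a 2×2 matrix, det = ad - bc = (-5)(5) - (-5)(5) = 0

det(A) = 0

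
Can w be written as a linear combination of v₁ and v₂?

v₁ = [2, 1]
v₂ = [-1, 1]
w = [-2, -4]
Yes

Form the augmented matrix and row-reduce:
[v₁|v₂|w] = 
  [  2,  -1,  -2]
  [  1,   1,  -4]
R2 → R2 - (1/2)·R1
REF = 
  [  2,  -1,  -2]
  [  0, 3/2,  -3]

No row of the form [0 0 | nonzero], so the system is consistent. Back-substitution gives c₁ = -2, c₂ = -2: w = (-2)·v₁ + (-2)·v₂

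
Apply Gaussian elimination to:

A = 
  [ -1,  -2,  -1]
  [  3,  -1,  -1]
Row operations:
R2 → R2 + (3)·R1

Resulting echelon form:
REF = 
  [ -1,  -2,  -1]
  [  0,  -7,  -4]

Rank = 2 (number of non-zero pivot rows).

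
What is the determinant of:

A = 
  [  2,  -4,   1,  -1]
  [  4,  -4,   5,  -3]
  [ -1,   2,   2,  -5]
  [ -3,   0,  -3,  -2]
Cofactor expansion along row 1: det(A) = a₁₁M₁₁ - a₁₂M₁₂ + a₁₃M₁₃ - a₁₄M₁₄

M₁₁ = det[[-4, 5, -3]; [2, 2, -5]; [0, -3, -2]]
  = (-4)·((2)(-2) - (-5)(-3)) - (5)·((2)(-2) - (-5)(0)) + (-3)·((2)(-3) - (2)(0))
  = (-4)(-19) - (5)(-4) + (-3)(-6)
  = 114
M₁₂ = det[[4, 5, -3]; [-1, 2, -5]; [-3, -3, -2]]
  = (4)·((2)(-2) - (-5)(-3)) - (5)·((-1)(-2) - (-5)(-3)) + (-3)·((-1)(-3) - (2)(-3))
  = (4)(-19) - (5)(-13) + (-3)(9)
  = -38
M₁₃ = det[[4, -4, -3]; [-1, 2, -5]; [-3, 0, -2]]
  = (4)·((2)(-2) - (-5)(0)) - (-4)·((-1)(-2) - (-5)(-3)) + (-3)·((-1)(0) - (2)(-3))
  = (4)(-4) - (-4)(-13) + (-3)(6)
  = -86
M₁₄ = det[[4, -4, 5]; [-1, 2, 2]; [-3, 0, -3]]
  = (4)·((2)(-3) - (2)(0)) - (-4)·((-1)(-3) - (2)(-3)) + (5)·((-1)(0) - (2)(-3))
  = (4)(-6) - (-4)(9) + (5)(6)
  = 42

det(A) = (2)(114) - (-4)(-38) + (1)(-86) - (-1)(42) = 32

det(A) = 32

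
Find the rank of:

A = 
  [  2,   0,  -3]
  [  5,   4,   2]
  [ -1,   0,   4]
rank(A) = 3

Row reduce:
R2 → R2 - (5/2)·R1
R3 → R3 + (1/2)·R1
REF = 
  [   2,    0,   -3]
  [   0,    4, 19/2]
  [   0,    0,  5/2]
Pivot columns: 1, 2, 3 → 3 pivots.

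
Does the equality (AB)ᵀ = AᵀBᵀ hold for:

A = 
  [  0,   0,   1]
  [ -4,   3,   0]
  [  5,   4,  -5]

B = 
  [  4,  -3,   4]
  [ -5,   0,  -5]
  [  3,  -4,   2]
No

(AB)ᵀ = 
  [  3, -31, -15]
  [ -4,  12,   5]
  [  2, -31, -10]

AᵀBᵀ = 
  [ 32, -25,  26]
  [  7, -20,  -4]
  [-16,  20,  -7]

The two matrices differ, so (AB)ᵀ ≠ AᵀBᵀ in general. The correct identity is (AB)ᵀ = BᵀAᵀ.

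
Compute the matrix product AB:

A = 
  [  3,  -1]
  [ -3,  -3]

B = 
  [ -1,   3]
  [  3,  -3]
A is 2×2 and B is 2×2, so AB is 2×2. Each entry is (row of A)·(column of B):
AB[1,1] = (3)(-1) + (-1)(3) = -6
AB[1,2] = (3)(3) + (-1)(-3) = 12
AB[2,1] = (-3)(-1) + (-3)(3) = -6
AB[2,2] = (-3)(3) + (-3)(-3) = 0

AB = 
  [ -6,  12]
  [ -6,   0]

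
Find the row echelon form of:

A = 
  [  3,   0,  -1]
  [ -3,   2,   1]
Row operations:
R2 → R2 + (1)·R1

Resulting echelon form:
REF = 
  [  3,   0,  -1]
  [  0,   2,   0]

Rank = 2 (number of non-zero pivot rows).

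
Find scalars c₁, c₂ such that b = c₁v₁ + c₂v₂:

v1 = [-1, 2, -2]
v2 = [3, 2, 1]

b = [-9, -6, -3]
c1 = 0, c2 = -3

b = 0·v1 + -3·v2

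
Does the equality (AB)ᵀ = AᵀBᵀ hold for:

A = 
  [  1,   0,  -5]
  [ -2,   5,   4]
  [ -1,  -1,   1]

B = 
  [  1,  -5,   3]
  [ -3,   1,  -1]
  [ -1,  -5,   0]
No

(AB)ᵀ = 
  [  6, -21,   1]
  [ 20,  -5,  -1]
  [  3, -11,  -2]

AᵀBᵀ = 
  [  8,  -4,   9]
  [-28,   6, -25]
  [-22,  18, -15]

The two matrices differ, so (AB)ᵀ ≠ AᵀBᵀ in general. The correct identity is (AB)ᵀ = BᵀAᵀ.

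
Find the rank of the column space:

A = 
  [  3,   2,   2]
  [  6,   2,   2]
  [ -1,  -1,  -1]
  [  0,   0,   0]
dim(Col(A)) = 2

Row reduce:
R2 → R2 - (2)·R1
R3 → R3 + (1/3)·R1
R3 → R3 - (1/6)·R2
REF = 
  [  3,   2,   2]
  [  0,  -2,  -2]
  [  0,   0,   0]
  [  0,   0,   0]
Pivot columns: 1, 2 → 2 pivots.
dim(Col(A)) = number of pivot columns = 2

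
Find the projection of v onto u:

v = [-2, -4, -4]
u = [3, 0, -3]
proj_u(v) = [1, 0, -1]

v·u = (-2)(3) + (-4)(0) + (-4)(-3) = 6
u·u = (3)² + (0)² + (-3)² = 18
proj_u(v) = (v·u / u·u) × u = (6/18) × u = (1/3) × u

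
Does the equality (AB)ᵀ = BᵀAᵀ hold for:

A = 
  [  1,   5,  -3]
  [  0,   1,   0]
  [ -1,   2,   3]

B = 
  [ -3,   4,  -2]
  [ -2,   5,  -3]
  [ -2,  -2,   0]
Yes

(AB)ᵀ = 
  [ -7,  -2,  -7]
  [ 35,   5,   0]
  [-17,  -3,  -4]

BᵀAᵀ = 
  [ -7,  -2,  -7]
  [ 35,   5,   0]
  [-17,  -3,  -4]

Both sides are equal — this is the standard identity (AB)ᵀ = BᵀAᵀ, which holds for all A, B.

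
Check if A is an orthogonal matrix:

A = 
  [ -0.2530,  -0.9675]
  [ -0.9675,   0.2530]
Yes

AᵀA = 
  [  1.0001,   0]
  [  0,   1.0001]
≈ I (equal to I up to the 4-dp rounding of the entries)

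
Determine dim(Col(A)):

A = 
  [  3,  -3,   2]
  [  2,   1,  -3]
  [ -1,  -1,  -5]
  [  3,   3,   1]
dim(Col(A)) = 3

Row reduce:
R2 → R2 - (2/3)·R1
R3 → R3 + (1/3)·R1
R4 → R4 - (1)·R1
R3 → R3 + (2/3)·R2
R4 → R4 - (2)·R2
R4 → R4 + (69/65)·R3
REF = 
  [    3,    -3,     2]
  [    0,     3, -13/3]
  [    0,     0, -65/9]
  [    0,     0,     0]
Pivot columns: 1, 2, 3 → 3 pivots.
dim(Col(A)) = number of pivot columns = 3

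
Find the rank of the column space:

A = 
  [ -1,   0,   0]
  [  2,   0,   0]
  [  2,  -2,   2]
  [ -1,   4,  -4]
Row reduce:
R2 → R2 + (2)·R1
R3 → R3 + (2)·R1
R4 → R4 - (1)·R1
Swap R2 ↔ R3
R4 → R4 + (2)·R2
REF = 
  [ -1,   0,   0]
  [  0,  -2,   2]
  [  0,   0,   0]
  [  0,   0,   0]
Pivot columns: 1, 2 → 2 pivots.
dim(Col(A)) = number of pivot columns = 2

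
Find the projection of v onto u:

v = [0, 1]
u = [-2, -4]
v·u = (0)(-2) + (1)(-4) = -4
u·u = (-2)² + (-4)² = 20
proj_u(v) = (v·u / u·u) × u = (-4/20) × u = (-1/5) × u

proj_u(v) = [2/5, 4/5]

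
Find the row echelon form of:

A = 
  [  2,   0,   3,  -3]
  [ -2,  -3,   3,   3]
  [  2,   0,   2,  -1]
Row operations:
R2 → R2 + (1)·R1
R3 → R3 - (1)·R1

Resulting echelon form:
REF = 
  [  2,   0,   3,  -3]
  [  0,  -3,   6,   0]
  [  0,   0,  -1,   2]

Rank = 3 (number of non-zero pivot rows).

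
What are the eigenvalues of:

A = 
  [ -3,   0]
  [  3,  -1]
λ = -1, -3

tr(A) = -4, det(A) = 3
Characteristic polynomial: λ² - tr(A)λ + det(A) = λ² + 4λ + 3
λ² + 4λ + 3 = (λ + 3)(λ + 1)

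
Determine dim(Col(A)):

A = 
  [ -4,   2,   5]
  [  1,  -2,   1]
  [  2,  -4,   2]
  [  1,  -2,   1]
dim(Col(A)) = 2

Row reduce:
R2 → R2 + (1/4)·R1
R3 → R3 + (1/2)·R1
R4 → R4 + (1/4)·R1
R3 → R3 - (2)·R2
R4 → R4 - (1)·R2
REF = 
  [  -4,    2,    5]
  [   0, -3/2,  9/4]
  [   0,    0,    0]
  [   0,    0,    0]
Pivot columns: 1, 2 → 2 pivots.
dim(Col(A)) = number of pivot columns = 2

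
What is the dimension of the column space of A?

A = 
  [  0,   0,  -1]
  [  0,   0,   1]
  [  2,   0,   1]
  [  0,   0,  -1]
Row reduce:
Swap R1 ↔ R3
R3 → R3 + (1)·R2
R4 → R4 + (1)·R2
REF = 
  [  2,   0,   1]
  [  0,   0,   1]
  [  0,   0,   0]
  [  0,   0,   0]
Pivot columns: 1, 3 → 2 pivots.
dim(Col(A)) = number of pivot columns = 2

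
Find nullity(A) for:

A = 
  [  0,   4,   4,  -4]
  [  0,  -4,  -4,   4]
nullity(A) = 3

Row reduce:
R2 → R2 + (1)·R1
REF = 
  [  0,   4,   4,  -4]
  [  0,   0,   0,   0]
Pivot columns: 2 → 1 pivot.
rank(A) = 1, so nullity(A) = 4 - 1 = 3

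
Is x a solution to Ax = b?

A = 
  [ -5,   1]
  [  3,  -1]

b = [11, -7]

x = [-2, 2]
No

Ax = [12, -8] ≠ b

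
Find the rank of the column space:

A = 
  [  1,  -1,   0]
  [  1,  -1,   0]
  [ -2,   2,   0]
Row reduce:
R2 → R2 - (1)·R1
R3 → R3 + (2)·R1
REF = 
  [  1,  -1,   0]
  [  0,   0,   0]
  [  0,   0,   0]
Pivot columns: 1 → 1 pivot.
dim(Col(A)) = number of pivot columns = 1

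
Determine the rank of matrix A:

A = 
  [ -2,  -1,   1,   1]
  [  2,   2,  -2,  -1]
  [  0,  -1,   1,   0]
Row reduce:
R2 → R2 + (1)·R1
R3 → R3 + (1)·R2
REF = 
  [ -2,  -1,   1,   1]
  [  0,   1,  -1,   0]
  [  0,   0,   0,   0]
Pivot columns: 1, 2 → 2 pivots.

rank(A) = 2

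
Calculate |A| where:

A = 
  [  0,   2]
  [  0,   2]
0

For a 2×2 matrix, det = ad - bc = (0)(2) - (2)(0) = 0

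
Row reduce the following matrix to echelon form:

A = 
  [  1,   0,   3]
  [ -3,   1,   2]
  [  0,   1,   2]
Row operations:
R2 → R2 + (3)·R1
R3 → R3 - (1)·R2

Resulting echelon form:
REF = 
  [  1,   0,   3]
  [  0,   1,  11]
  [  0,   0,  -9]

Rank = 3 (number of non-zero pivot rows).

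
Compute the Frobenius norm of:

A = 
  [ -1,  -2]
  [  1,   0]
||A||_F = 2.449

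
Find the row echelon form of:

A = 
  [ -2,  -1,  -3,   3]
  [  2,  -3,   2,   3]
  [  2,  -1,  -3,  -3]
Row operations:
R2 → R2 + (1)·R1
R3 → R3 + (1)·R1
R3 → R3 - (1/2)·R2

Resulting echelon form:
REF = 
  [   -2,    -1,    -3,     3]
  [    0,    -4,    -1,     6]
  [    0,     0, -11/2,    -3]

Rank = 3 (number of non-zero pivot rows).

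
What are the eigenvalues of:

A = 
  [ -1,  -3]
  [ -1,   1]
λ = 2, -2

tr(A) = 0, det(A) = -4
Characteristic polynomial: λ² - tr(A)λ + det(A) = λ² - 4
λ² - 4 = (λ + 2)(λ - 2)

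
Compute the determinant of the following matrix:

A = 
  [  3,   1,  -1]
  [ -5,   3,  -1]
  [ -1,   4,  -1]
Cofactor expansion along row 1:
det(A) = (3)·((3)(-1) - (-1)(4)) - (1)·((-5)(-1) - (-1)(-1)) + (-1)·((-5)(4) - (3)(-1))
  = (3)(1) - (1)(4) + (-1)(-17)
  = 16

det(A) = 16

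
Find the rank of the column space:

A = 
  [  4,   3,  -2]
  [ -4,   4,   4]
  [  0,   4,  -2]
dim(Col(A)) = 3

Row reduce:
R2 → R2 + (1)·R1
R3 → R3 - (4/7)·R2
REF = 
  [    4,     3,    -2]
  [    0,     7,     2]
  [    0,     0, -22/7]
Pivot columns: 1, 2, 3 → 3 pivots.
dim(Col(A)) = number of pivot columns = 3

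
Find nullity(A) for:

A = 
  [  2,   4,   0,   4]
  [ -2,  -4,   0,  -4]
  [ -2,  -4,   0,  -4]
nullity(A) = 3

Row reduce:
R2 → R2 + (1)·R1
R3 → R3 + (1)·R1
REF = 
  [  2,   4,   0,   4]
  [  0,   0,   0,   0]
  [  0,   0,   0,   0]
Pivot columns: 1 → 1 pivot.
rank(A) = 1, so nullity(A) = 4 - 1 = 3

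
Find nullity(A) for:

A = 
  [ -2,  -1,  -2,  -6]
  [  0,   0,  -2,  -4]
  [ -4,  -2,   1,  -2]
nullity(A) = 2

Row reduce:
R3 → R3 - (2)·R1
R3 → R3 + (5/2)·R2
REF = 
  [ -2,  -1,  -2,  -6]
  [  0,   0,  -2,  -4]
  [  0,   0,   0,   0]
Pivot columns: 1, 3 → 2 pivots.
rank(A) = 2, so nullity(A) = 4 - 2 = 2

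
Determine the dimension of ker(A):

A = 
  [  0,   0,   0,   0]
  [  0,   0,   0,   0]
nullity(A) = 4

Row reduce:
(no row operations needed)
REF = 
  [  0,   0,   0,   0]
  [  0,   0,   0,   0]
Pivot columns: none → 0 pivots.
rank(A) = 0, so nullity(A) = 4 - 0 = 4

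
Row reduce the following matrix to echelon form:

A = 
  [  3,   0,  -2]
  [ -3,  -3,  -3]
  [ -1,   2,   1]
Row operations:
R2 → R2 + (1)·R1
R3 → R3 + (1/3)·R1
R3 → R3 + (2/3)·R2

Resulting echelon form:
REF = 
  [  3,   0,  -2]
  [  0,  -3,  -5]
  [  0,   0,  -3]

Rank = 3 (number of non-zero pivot rows).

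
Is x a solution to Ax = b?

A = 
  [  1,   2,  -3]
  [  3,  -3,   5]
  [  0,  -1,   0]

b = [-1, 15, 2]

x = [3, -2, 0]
Yes

Ax = [-1, 15, 2] = b ✓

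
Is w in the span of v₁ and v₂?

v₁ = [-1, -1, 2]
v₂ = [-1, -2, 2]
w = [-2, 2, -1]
No

Form the augmented matrix and row-reduce:
[v₁|v₂|w] = 
  [ -1,  -1,  -2]
  [ -1,  -2,   2]
  [  2,   2,  -1]
R2 → R2 - (1)·R1
R3 → R3 + (2)·R1
REF = 
  [ -1,  -1,  -2]
  [  0,  -1,   4]
  [  0,   0,  -5]

Row 3 reads [0 0 | -5], i.e. 0 = -5, so the system is inconsistent and w ∉ span{v₁, v₂}.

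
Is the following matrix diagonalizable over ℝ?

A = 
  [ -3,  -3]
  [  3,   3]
No

tr(A) = 0, det(A) = 0
Characteristic polynomial: λ² - tr(A)λ + det(A) = λ²
λ² = λ²
Eigenvalues: 0, 0
λ=0: alg. mult. = 2, geom. mult. = 2 - rank(A - (0)I) = 2 - 1 = 1
Sum of geometric multiplicities = 1 < n = 2, so there aren't enough independent eigenvectors.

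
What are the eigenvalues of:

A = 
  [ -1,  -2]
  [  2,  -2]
λ = (-3 + i√15)/2, (-3 - i√15)/2  (≈ -1.5 + 1.936i, -1.5 - 1.936i)

tr(A) = -3, det(A) = 6
Characteristic polynomial: λ² - tr(A)λ + det(A) = λ² + 3λ + 6
λ² + 3λ + 6 = 0  ⇒  λ = (-3 ± √((3)² - 4·(6)))/2 = (-3 ± √(-15))/2
  = (-3 + i√15)/2,  (-3 - i√15)/2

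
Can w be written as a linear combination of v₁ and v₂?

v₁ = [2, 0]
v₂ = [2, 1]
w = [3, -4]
Yes

Form the augmented matrix and row-reduce:
[v₁|v₂|w] = 
  [  2,   2,   3]
  [  0,   1,  -4]
(already in echelon form — no row operations needed)

No row of the form [0 0 | nonzero], so the system is consistent. Back-substitution gives c₁ = 11/2, c₂ = -4: w = (11/2)·v₁ + (-4)·v₂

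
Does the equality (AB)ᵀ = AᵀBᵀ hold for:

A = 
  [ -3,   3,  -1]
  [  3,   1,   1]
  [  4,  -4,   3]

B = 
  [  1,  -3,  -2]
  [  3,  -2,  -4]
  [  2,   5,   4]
No

(AB)ᵀ = 
  [  4,   8,  -2]
  [ -2,  -6,  11]
  [-10,  -6,  20]

AᵀBᵀ = 
  [-20, -31,  25]
  [  8,  23,  -5]
  [-10, -17,  15]

The two matrices differ, so (AB)ᵀ ≠ AᵀBᵀ in general. The correct identity is (AB)ᵀ = BᵀAᵀ.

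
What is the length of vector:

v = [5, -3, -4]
7.071

||v||₂ = √((5)² + (-3)² + (-4)²) = √50 = 7.071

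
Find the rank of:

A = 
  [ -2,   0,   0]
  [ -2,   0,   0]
Row reduce:
R2 → R2 - (1)·R1
REF = 
  [ -2,   0,   0]
  [  0,   0,   0]
Pivot columns: 1 → 1 pivot.

rank(A) = 1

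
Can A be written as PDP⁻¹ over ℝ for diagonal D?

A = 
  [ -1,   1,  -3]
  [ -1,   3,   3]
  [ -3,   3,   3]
Yes

Characteristic polynomial: det(λI - A) = λ³ - 5λ² - 14λ + 24
By the rational root theorem any rational root is an integer dividing 24; none of those is a root, so p(λ) has no rational roots and hence (being an irreducible cubic) no repeated roots.
Discriminant of the cubic: Δ = 42564
Δ > 0 ⇒ three distinct real eigenvalues: λ ≈ -2.854, 1.279, 6.574
Three distinct real eigenvalues, so A has 3 independent eigenvectors.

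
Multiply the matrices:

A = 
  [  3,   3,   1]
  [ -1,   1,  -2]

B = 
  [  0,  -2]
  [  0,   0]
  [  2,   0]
A is 2×3 and B is 3×2, so AB is 2×2. Each entry is (row of A)·(column of B):
AB[1,1] = (3)(0) + (3)(0) + (1)(2) = 2
AB[1,2] = (3)(-2) + (3)(0) + (1)(0) = -6
AB[2,1] = (-1)(0) + (1)(0) + (-2)(2) = -4
AB[2,2] = (-1)(-2) + (1)(0) + (-2)(0) = 2

AB = 
  [  2,  -6]
  [ -4,   2]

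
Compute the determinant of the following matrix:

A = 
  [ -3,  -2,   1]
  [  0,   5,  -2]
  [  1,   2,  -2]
Cofactor expansion along row 1:
det(A) = (-3)·((5)(-2) - (-2)(2)) - (-2)·((0)(-2) - (-2)(1)) + (1)·((0)(2) - (5)(1))
  = (-3)(-6) - (-2)(2) + (1)(-5)
  = 17

det(A) = 17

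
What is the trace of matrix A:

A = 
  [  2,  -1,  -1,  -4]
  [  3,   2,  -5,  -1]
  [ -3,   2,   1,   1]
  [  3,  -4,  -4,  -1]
4

tr(A) = 2 + 2 + 1 + -1 = 4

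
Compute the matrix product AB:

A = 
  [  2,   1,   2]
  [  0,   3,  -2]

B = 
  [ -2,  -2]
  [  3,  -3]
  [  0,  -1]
A is 2×3 and B is 3×2, so AB is 2×2. Each entry is (row of A)·(column of B):
AB[1,1] = (2)(-2) + (1)(3) + (2)(0) = -1
AB[1,2] = (2)(-2) + (1)(-3) + (2)(-1) = -9
AB[2,1] = (0)(-2) + (3)(3) + (-2)(0) = 9
AB[2,2] = (0)(-2) + (3)(-3) + (-2)(-1) = -7

AB = 
  [ -1,  -9]
  [  9,  -7]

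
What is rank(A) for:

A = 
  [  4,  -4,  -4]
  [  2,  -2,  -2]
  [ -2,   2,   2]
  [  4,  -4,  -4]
Row reduce:
R2 → R2 - (1/2)·R1
R3 → R3 + (1/2)·R1
R4 → R4 - (1)·R1
REF = 
  [  4,  -4,  -4]
  [  0,   0,   0]
  [  0,   0,   0]
  [  0,   0,   0]
Pivot columns: 1 → 1 pivot.

rank(A) = 1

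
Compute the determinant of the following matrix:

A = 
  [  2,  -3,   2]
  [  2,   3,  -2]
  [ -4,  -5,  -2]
-64

Cofactor expansion along row 1:
det(A) = (2)·((3)(-2) - (-2)(-5)) - (-3)·((2)(-2) - (-2)(-4)) + (2)·((2)(-5) - (3)(-4))
  = (2)(-16) - (-3)(-12) + (2)(2)
  = -64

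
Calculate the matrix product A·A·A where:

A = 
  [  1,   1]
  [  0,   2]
A^3 = 
  [  1,   7]
  [  0,   8]

A² = A·A:
A²[1,1] = (1)(1) + (1)(0) = 1
A²[1,2] = (1)(1) + (1)(2) = 3
A²[2,1] = (0)(1) + (2)(0) = 0
A²[2,2] = (0)(1) + (2)(2) = 4
A² = 
  [  1,   3]
  [  0,   4]

A^3 = A^2·A:
A^3[1,1] = (1)(1) + (3)(0) = 1
A^3[1,2] = (1)(1) + (3)(2) = 7
A^3[2,1] = (0)(1) + (4)(0) = 0
A^3[2,2] = (0)(1) + (4)(2) = 8
A^3 = 
  [  1,   7]
  [  0,   8]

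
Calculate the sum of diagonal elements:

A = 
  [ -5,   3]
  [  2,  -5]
-10

tr(A) = -5 + -5 = -10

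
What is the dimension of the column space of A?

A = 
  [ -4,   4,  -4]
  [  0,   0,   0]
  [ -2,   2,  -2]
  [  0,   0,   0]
dim(Col(A)) = 1

Row reduce:
R3 → R3 - (1/2)·R1
REF = 
  [ -4,   4,  -4]
  [  0,   0,   0]
  [  0,   0,   0]
  [  0,   0,   0]
Pivot columns: 1 → 1 pivot.
dim(Col(A)) = number of pivot columns = 1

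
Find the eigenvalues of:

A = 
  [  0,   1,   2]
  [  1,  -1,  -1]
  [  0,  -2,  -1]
λ = -3, (1 + i√3)/2, (1 - i√3)/2  (≈ -3, 0.5 + 0.866i, 0.5 - 0.866i)

Characteristic polynomial: det(λI - A) = λ³ + 2λ² - 2λ + 3
Testing integer divisors of the constant term: p(-3) = 0, so (λ + 3) is a factor:
p(λ) = (λ + 3)(λ² - λ + 1)
λ² - λ + 1 = 0  ⇒  λ = (1 ± √((-1)² - 4·(1)))/2 = (1 ± √(-3))/2
  = (1 + i√3)/2,  (1 - i√3)/2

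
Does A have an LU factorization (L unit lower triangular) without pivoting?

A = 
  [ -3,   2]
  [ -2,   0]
Yes.
A[1,1] = -3 ≠ 0, so Gaussian elimination proceeds without a row swap: multiplier ℓ₂₁ = (-2)/(-3) = 2/3, and U[2,2] = 0 - (2/3)(2) = -4/3.
L = 
  [  1,   0]
  [2/3,   1]
U = 
  [  -3,    2]
  [   0, -4/3]
Check row 2 of LU: [(2/3)(-3), (2/3)(2) + (-4/3)] = [-2, 0] = row 2 of A ✓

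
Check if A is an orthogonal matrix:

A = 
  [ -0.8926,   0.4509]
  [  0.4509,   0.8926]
Yes

AᵀA = 
  [  1,   0]
  [  0,   1]
≈ I (equal to I up to the 4-dp rounding of the entries)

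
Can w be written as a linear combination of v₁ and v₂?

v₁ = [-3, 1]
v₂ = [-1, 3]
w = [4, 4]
Yes

Form the augmented matrix and row-reduce:
[v₁|v₂|w] = 
  [ -3,  -1,   4]
  [  1,   3,   4]
R2 → R2 + (1/3)·R1
REF = 
  [  -3,   -1,    4]
  [   0,  8/3, 16/3]

No row of the form [0 0 | nonzero], so the system is consistent. Back-substitution gives c₁ = -2, c₂ = 2: w = (-2)·v₁ + (2)·v₂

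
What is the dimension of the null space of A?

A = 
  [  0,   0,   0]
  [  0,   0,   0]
nullity(A) = 3

Row reduce:
(no row operations needed)
REF = 
  [  0,   0,   0]
  [  0,   0,   0]
Pivot columns: none → 0 pivots.
rank(A) = 0, so nullity(A) = 3 - 0 = 3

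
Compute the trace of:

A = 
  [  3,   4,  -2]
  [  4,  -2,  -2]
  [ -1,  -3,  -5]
-4

tr(A) = 3 + -2 + -5 = -4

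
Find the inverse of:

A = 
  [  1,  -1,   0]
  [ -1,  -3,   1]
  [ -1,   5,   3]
det(A) = (1)·((-3)(3) - (1)(5)) - (-1)·((-1)(3) - (1)(-1)) + (0)·((-1)(5) - (-3)(-1))
  = (1)(-14) - (-1)(-2) + (0)(-8)
  = -16
det(A) = -16 ≠ 0, so A is invertible.

Cofactors Cᵢⱼ = (-1)ⁱ⁺ʲ·Mᵢⱼ:
C = 
  [-14,   2,  -8]
  [  3,   3,  -4]
  [ -1,  -1,  -4]

adj(A) = Cᵀ:
adj(A) = 
  [-14,   3,  -1]
  [  2,   3,  -1]
  [ -8,  -4,  -4]

A⁻¹ = (-1/16) · adj(A):
A⁻¹ = 
  [  7/8, -3/16,  1/16]
  [ -1/8, -3/16,  1/16]
  [  1/2,   1/4,   1/4]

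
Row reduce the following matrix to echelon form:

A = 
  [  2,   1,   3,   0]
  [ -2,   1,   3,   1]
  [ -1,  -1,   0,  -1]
Row operations:
R2 → R2 + (1)·R1
R3 → R3 + (1/2)·R1
R3 → R3 + (1/4)·R2

Resulting echelon form:
REF = 
  [   2,    1,    3,    0]
  [   0,    2,    6,    1]
  [   0,    0,    3, -3/4]

Rank = 3 (number of non-zero pivot rows).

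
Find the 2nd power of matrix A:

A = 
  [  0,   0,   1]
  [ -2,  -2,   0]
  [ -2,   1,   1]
A² = A·A:
A²[1,1] = (0)(0) + (0)(-2) + (1)(-2) = -2
A²[1,2] = (0)(0) + (0)(-2) + (1)(1) = 1
A²[1,3] = (0)(1) + (0)(0) + (1)(1) = 1
A²[2,1] = (-2)(0) + (-2)(-2) + (0)(-2) = 4
A²[2,2] = (-2)(0) + (-2)(-2) + (0)(1) = 4
A²[2,3] = (-2)(1) + (-2)(0) + (0)(1) = -2
A²[3,1] = (-2)(0) + (1)(-2) + (1)(-2) = -4
A²[3,2] = (-2)(0) + (1)(-2) + (1)(1) = -1
A²[3,3] = (-2)(1) + (1)(0) + (1)(1) = -1
A² = 
  [ -2,   1,   1]
  [  4,   4,  -2]
  [ -4,  -1,  -1]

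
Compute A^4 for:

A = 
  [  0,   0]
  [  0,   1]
A^4 = 
  [  0,   0]
  [  0,   1]

A² = A·A:
A²[1,1] = (0)(0) + (0)(0) = 0
A²[1,2] = (0)(0) + (0)(1) = 0
A²[2,1] = (0)(0) + (1)(0) = 0
A²[2,2] = (0)(0) + (1)(1) = 1
A² = 
  [  0,   0]
  [  0,   1]

A^3 = A^2·A:
A^3[1,1] = (0)(0) + (0)(0) = 0
A^3[1,2] = (0)(0) + (0)(1) = 0
A^3[2,1] = (0)(0) + (1)(0) = 0
A^3[2,2] = (0)(0) + (1)(1) = 1
A^3 = 
  [  0,   0]
  [  0,   1]

A^4 = A^3·A:
A^4[1,1] = (0)(0) + (0)(0) = 0
A^4[1,2] = (0)(0) + (0)(1) = 0
A^4[2,1] = (0)(0) + (1)(0) = 0
A^4[2,2] = (0)(0) + (1)(1) = 1
A^4 = 
  [  0,   0]
  [  0,   1]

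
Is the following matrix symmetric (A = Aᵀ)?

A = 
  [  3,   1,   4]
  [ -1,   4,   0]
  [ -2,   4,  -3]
No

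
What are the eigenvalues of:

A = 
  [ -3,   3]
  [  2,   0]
tr(A) = -3, det(A) = -6
Characteristic polynomial: λ² - tr(A)λ + det(A) = λ² + 3λ - 6
λ² + 3λ - 6 = 0  ⇒  λ = (-3 ± √((3)² - 4·(-6)))/2 = (-3 ± √(33))/2
  = (-3 + √33)/2,  (-3 - √33)/2

λ = (-3 + √33)/2, (-3 - √33)/2  (≈ 1.372, -4.372)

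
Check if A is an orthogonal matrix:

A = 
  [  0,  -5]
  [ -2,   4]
No

AᵀA = 
  [  4,  -8]
  [ -8,  41]
≠ I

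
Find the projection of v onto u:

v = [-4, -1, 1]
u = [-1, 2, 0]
v·u = (-4)(-1) + (-1)(2) + (1)(0) = 2
u·u = (-1)² + (2)² + (0)² = 5
proj_u(v) = (v·u / u·u) × u = (2/5) × u

proj_u(v) = [-2/5, 4/5, 0]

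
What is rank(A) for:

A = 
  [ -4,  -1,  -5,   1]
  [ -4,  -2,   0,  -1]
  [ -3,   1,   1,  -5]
rank(A) = 3

Row reduce:
R2 → R2 - (1)·R1
R3 → R3 - (3/4)·R1
R3 → R3 + (7/4)·R2
REF = 
  [   -4,    -1,    -5,     1]
  [    0,    -1,     5,    -2]
  [    0,     0,  27/2, -37/4]
Pivot columns: 1, 2, 3 → 3 pivots.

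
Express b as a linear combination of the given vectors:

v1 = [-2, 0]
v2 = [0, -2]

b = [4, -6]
c1 = -2, c2 = 3

b = -2·v1 + 3·v2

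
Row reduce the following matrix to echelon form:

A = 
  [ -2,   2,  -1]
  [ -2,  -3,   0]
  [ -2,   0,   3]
Row operations:
R2 → R2 - (1)·R1
R3 → R3 - (1)·R1
R3 → R3 - (2/5)·R2

Resulting echelon form:
REF = 
  [  -2,    2,   -1]
  [   0,   -5,    1]
  [   0,    0, 18/5]

Rank = 3 (number of non-zero pivot rows).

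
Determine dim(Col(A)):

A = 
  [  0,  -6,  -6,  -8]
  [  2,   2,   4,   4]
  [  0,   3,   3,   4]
dim(Col(A)) = 2

Row reduce:
Swap R1 ↔ R2
R3 → R3 + (1/2)·R2
REF = 
  [  2,   2,   4,   4]
  [  0,  -6,  -6,  -8]
  [  0,   0,   0,   0]
Pivot columns: 1, 2 → 2 pivots.
dim(Col(A)) = number of pivot columns = 2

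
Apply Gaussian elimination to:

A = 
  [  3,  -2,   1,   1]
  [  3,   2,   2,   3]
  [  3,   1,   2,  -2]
Row operations:
R2 → R2 - (1)·R1
R3 → R3 - (1)·R1
R3 → R3 - (3/4)·R2

Resulting echelon form:
REF = 
  [   3,   -2,    1,    1]
  [   0,    4,    1,    2]
  [   0,    0,  1/4, -9/2]

Rank = 3 (number of non-zero pivot rows).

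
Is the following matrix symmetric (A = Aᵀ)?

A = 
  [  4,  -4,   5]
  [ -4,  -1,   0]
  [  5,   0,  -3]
Yes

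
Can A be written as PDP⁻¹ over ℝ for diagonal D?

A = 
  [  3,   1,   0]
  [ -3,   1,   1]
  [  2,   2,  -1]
No

Characteristic polynomial: det(λI - A) = λ³ - 3λ² + 10
By the rational root theorem any rational root is an integer dividing 10; none of those is a root, so p(λ) has no rational roots and hence (being an irreducible cubic) no repeated roots.
Discriminant of the cubic: Δ = -1620
Δ < 0 ⇒ one real eigenvalue and a complex-conjugate pair: λ ≈ 2.246 + 1.288i, 2.246 - 1.288i, -1.492
Has complex eigenvalues (not diagonalizable over ℝ).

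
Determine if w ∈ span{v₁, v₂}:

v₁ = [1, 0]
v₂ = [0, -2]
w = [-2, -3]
Yes

Form the augmented matrix and row-reduce:
[v₁|v₂|w] = 
  [  1,   0,  -2]
  [  0,  -2,  -3]
(already in echelon form — no row operations needed)

No row of the form [0 0 | nonzero], so the system is consistent. Back-substitution gives c₁ = -2, c₂ = 3/2: w = (-2)·v₁ + (3/2)·v₂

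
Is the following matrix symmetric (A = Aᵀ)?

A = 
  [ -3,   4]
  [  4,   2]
Yes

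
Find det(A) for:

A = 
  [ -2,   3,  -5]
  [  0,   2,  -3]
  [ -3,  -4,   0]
21

Cofactor expansion along row 1:
det(A) = (-2)·((2)(0) - (-3)(-4)) - (3)·((0)(0) - (-3)(-3)) + (-5)·((0)(-4) - (2)(-3))
  = (-2)(-12) - (3)(-9) + (-5)(6)
  = 21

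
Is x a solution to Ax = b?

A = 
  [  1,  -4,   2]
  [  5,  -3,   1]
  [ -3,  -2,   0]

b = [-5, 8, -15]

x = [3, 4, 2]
No

Ax = [-9, 5, -17] ≠ b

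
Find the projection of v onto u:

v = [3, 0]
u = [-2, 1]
proj_u(v) = [12/5, -6/5]

v·u = (3)(-2) + (0)(1) = -6
u·u = (-2)² + (1)² = 5
proj_u(v) = (v·u / u·u) × u = (-6/5) × u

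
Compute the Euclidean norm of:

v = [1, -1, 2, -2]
3.162

||v||₂ = √((1)² + (-1)² + (2)² + (-2)²) = √10 = 3.162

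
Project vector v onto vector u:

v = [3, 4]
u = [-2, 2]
v·u = (3)(-2) + (4)(2) = 2
u·u = (-2)² + (2)² = 8
proj_u(v) = (v·u / u·u) × u = (2/8) × u = (1/4) × u

proj_u(v) = [-1/2, 1/2]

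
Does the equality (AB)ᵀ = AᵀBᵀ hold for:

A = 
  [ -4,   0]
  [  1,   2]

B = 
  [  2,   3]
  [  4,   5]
No

(AB)ᵀ = 
  [ -8,  10]
  [-12,  13]

AᵀBᵀ = 
  [ -5, -11]
  [  6,  10]

The two matrices differ, so (AB)ᵀ ≠ AᵀBᵀ in general. The correct identity is (AB)ᵀ = BᵀAᵀ.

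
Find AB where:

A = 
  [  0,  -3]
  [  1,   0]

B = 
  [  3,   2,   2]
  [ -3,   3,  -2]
A is 2×2 and B is 2×3, so AB is 2×3. Each entry is (row of A)·(column of B):
AB[1,1] = (0)(3) + (-3)(-3) = 9
AB[1,2] = (0)(2) + (-3)(3) = -9
AB[1,3] = (0)(2) + (-3)(-2) = 6
AB[2,1] = (1)(3) + (0)(-3) = 3
AB[2,2] = (1)(2) + (0)(3) = 2
AB[2,3] = (1)(2) + (0)(-2) = 2

AB = 
  [  9,  -9,   6]
  [  3,   2,   2]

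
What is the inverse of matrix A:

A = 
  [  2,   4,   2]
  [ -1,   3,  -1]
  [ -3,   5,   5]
det(A) = (2)·((3)(5) - (-1)(5)) - (4)·((-1)(5) - (-1)(-3)) + (2)·((-1)(5) - (3)(-3))
  = (2)(20) - (4)(-8) + (2)(4)
  = 80
det(A) = 80 ≠ 0, so A is invertible.

Cofactors Cᵢⱼ = (-1)ⁱ⁺ʲ·Mᵢⱼ:
C = 
  [ 20,   8,   4]
  [-10,  16, -22]
  [-10,   0,  10]

adj(A) = Cᵀ:
adj(A) = 
  [ 20, -10, -10]
  [  8,  16,   0]
  [  4, -22,  10]

A⁻¹ = (1/80) · adj(A):
A⁻¹ = 
  [   1/4,   -1/8,   -1/8]
  [  1/10,    1/5,      0]
  [  1/20, -11/40,    1/8]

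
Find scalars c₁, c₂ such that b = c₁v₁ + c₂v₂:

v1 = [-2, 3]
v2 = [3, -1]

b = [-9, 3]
c1 = 0, c2 = -3

b = 0·v1 + -3·v2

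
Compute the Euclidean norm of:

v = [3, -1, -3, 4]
5.916

||v||₂ = √((3)² + (-1)² + (-3)² + (4)²) = √35 = 5.916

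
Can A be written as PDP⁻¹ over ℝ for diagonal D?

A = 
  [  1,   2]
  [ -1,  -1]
No

tr(A) = 0, det(A) = 1
Characteristic polynomial: λ² - tr(A)λ + det(A) = λ² + 1
λ² + 1 = 0  ⇒  λ = (0 ± √((0)² - 4·(1)))/2 = (0 ± √(-4))/2
  = i,  -i
Eigenvalues: i, -i  (≈ 0 + 1i, 0 - 1i)
Has complex eigenvalues (not diagonalizable over ℝ).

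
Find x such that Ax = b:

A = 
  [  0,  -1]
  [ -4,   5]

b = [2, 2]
x = [-3, -2]

Row reduce the augmented matrix [A|b]:
Swap R1 ↔ R2
REF = 
  [ -4,   5,   2]
  [  0,  -1,   2]

Back-substitution:
x₂ = 2 / (-1) = -2
x₁ = (2 - (5)(-2)) / (-4) = -3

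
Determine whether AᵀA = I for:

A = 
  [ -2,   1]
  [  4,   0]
No

AᵀA = 
  [ 20,  -2]
  [ -2,   1]
≠ I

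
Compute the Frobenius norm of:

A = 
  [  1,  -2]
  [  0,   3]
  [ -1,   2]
||A||_F = 4.359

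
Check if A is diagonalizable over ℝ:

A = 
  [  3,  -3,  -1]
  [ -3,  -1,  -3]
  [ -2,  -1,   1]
Yes

Characteristic polynomial: det(λI - A) = λ³ - 3λ² - 15λ + 40
By the rational root theorem any rational root is an integer dividing 40; none of those is a root, so p(λ) has no rational roots and hence (being an irreducible cubic) no repeated roots.
Discriminant of the cubic: Δ = 9045
Δ > 0 ⇒ three distinct real eigenvalues: λ ≈ -3.777, 2.446, 4.331
Three distinct real eigenvalues, so A has 3 independent eigenvectors.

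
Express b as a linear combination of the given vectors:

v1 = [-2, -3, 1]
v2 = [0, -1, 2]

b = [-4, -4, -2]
c1 = 2, c2 = -2

b = 2·v1 + -2·v2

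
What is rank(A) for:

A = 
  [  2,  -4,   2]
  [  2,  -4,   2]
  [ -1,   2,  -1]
rank(A) = 1

Row reduce:
R2 → R2 - (1)·R1
R3 → R3 + (1/2)·R1
REF = 
  [  2,  -4,   2]
  [  0,   0,   0]
  [  0,   0,   0]
Pivot columns: 1 → 1 pivot.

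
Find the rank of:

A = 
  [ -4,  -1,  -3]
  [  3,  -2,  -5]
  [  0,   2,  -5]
Row reduce:
R2 → R2 + (3/4)·R1
R3 → R3 + (8/11)·R2
REF = 
  [     -4,      -1,      -3]
  [      0,   -11/4,   -29/4]
  [      0,       0, -113/11]
Pivot columns: 1, 2, 3 → 3 pivots.

rank(A) = 3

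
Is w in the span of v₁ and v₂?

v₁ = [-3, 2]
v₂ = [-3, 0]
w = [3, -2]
Yes

Form the augmented matrix and row-reduce:
[v₁|v₂|w] = 
  [ -3,  -3,   3]
  [  2,   0,  -2]
R2 → R2 + (2/3)·R1
REF = 
  [ -3,  -3,   3]
  [  0,  -2,   0]

No row of the form [0 0 | nonzero], so the system is consistent. Back-substitution gives c₁ = -1, c₂ = 0: w = (-1)·v₁ + (0)·v₂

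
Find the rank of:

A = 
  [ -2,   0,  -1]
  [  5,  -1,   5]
Row reduce:
R2 → R2 + (5/2)·R1
REF = 
  [ -2,   0,  -1]
  [  0,  -1, 5/2]
Pivot columns: 1, 2 → 2 pivots.

rank(A) = 2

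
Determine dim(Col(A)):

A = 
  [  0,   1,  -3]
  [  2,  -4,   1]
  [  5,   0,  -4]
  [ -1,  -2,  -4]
dim(Col(A)) = 3

Row reduce:
Swap R1 ↔ R2
R3 → R3 - (5/2)·R1
R4 → R4 + (1/2)·R1
R3 → R3 - (10)·R2
R4 → R4 + (4)·R2
R4 → R4 + (31/47)·R3
REF = 
  [   2,   -4,    1]
  [   0,    1,   -3]
  [   0,    0, 47/2]
  [   0,    0,    0]
Pivot columns: 1, 2, 3 → 3 pivots.
dim(Col(A)) = number of pivot columns = 3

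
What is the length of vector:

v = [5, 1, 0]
5.099

||v||₂ = √((5)² + (1)² + (0)²) = √26 = 5.099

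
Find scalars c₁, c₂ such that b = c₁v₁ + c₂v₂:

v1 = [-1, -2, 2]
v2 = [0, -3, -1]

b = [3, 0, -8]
c1 = -3, c2 = 2

b = -3·v1 + 2·v2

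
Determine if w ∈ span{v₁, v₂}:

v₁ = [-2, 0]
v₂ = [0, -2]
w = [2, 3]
Yes

Form the augmented matrix and row-reduce:
[v₁|v₂|w] = 
  [ -2,   0,   2]
  [  0,  -2,   3]
(already in echelon form — no row operations needed)

No row of the form [0 0 | nonzero], so the system is consistent. Back-substitution gives c₁ = -1, c₂ = -3/2: w = (-1)·v₁ + (-3/2)·v₂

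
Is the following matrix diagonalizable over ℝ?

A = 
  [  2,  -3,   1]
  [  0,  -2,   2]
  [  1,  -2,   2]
No

Characteristic polynomial: det(λI - A) = λ³ - 2λ² - λ + 4
By the rational root theorem any rational root is an integer dividing 4; none of those is a root, so p(λ) has no rational roots and hence (being an irreducible cubic) no repeated roots.
Discriminant of the cubic: Δ = -152
Δ < 0 ⇒ one real eigenvalue and a complex-conjugate pair: λ ≈ 1.635 + 0.6916i, 1.635 - 0.6916i, -1.27
Has complex eigenvalues (not diagonalizable over ℝ).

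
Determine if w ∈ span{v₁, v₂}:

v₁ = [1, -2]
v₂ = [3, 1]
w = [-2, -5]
Yes

Form the augmented matrix and row-reduce:
[v₁|v₂|w] = 
  [  1,   3,  -2]
  [ -2,   1,  -5]
R2 → R2 + (2)·R1
REF = 
  [  1,   3,  -2]
  [  0,   7,  -9]

No row of the form [0 0 | nonzero], so the system is consistent. Back-substitution gives c₁ = 13/7, c₂ = -9/7: w = (13/7)·v₁ + (-9/7)·v₂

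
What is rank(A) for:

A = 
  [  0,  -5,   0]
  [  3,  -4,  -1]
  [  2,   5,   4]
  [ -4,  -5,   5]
rank(A) = 3

Row reduce:
Swap R1 ↔ R2
R3 → R3 - (2/3)·R1
R4 → R4 + (4/3)·R1
R3 → R3 + (23/15)·R2
R4 → R4 - (31/15)·R2
R4 → R4 - (11/14)·R3
REF = 
  [   3,   -4,   -1]
  [   0,   -5,    0]
  [   0,    0, 14/3]
  [   0,    0,    0]
Pivot columns: 1, 2, 3 → 3 pivots.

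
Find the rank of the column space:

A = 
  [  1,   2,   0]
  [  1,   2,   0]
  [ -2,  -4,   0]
Row reduce:
R2 → R2 - (1)·R1
R3 → R3 + (2)·R1
REF = 
  [  1,   2,   0]
  [  0,   0,   0]
  [  0,   0,   0]
Pivot columns: 1 → 1 pivot.
dim(Col(A)) = number of pivot columns = 1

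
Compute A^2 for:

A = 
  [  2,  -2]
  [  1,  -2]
A² = A·A:
A²[1,1] = (2)(2) + (-2)(1) = 2
A²[1,2] = (2)(-2) + (-2)(-2) = 0
A²[2,1] = (1)(2) + (-2)(1) = 0
A²[2,2] = (1)(-2) + (-2)(-2) = 2
A² = 
  [  2,   0]
  [  0,   2]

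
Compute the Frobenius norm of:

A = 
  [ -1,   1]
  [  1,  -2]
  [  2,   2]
||A||_F = 3.873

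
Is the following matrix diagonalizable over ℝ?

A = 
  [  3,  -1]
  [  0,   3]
No

tr(A) = 6, det(A) = 9
Characteristic polynomial: λ² - tr(A)λ + det(A) = λ² - 6λ + 9
λ² - 6λ + 9 = (λ - 3)²
Eigenvalues: 3, 3
λ=3: alg. mult. = 2, geom. mult. = 2 - rank(A - (3)I) = 2 - 1 = 1
Sum of geometric multiplicities = 1 < n = 2, so there aren't enough independent eigenvectors.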